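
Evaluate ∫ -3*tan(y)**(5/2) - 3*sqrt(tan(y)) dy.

Let u = tan(y), so du = (tan(y)**2 + 1) dy.
Rewriting, the integral becomes -3·∫ √u du = -3·(2/3)u^(3/2).
Substituting back, u = tan(y).

-2*tan(y)**(3/2) + C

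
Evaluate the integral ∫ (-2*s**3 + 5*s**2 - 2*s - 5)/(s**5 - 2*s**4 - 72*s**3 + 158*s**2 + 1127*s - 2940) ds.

Factor the denominator: (s - 7)*(s - 4)*(s - 3)*(s + 5)*(s + 7).
Partial-fraction decomposition: 47/(154*(s + 7)) - 95/(432*(s + 5)) - 1/(16*(s - 3)) + 61/(297*(s - 4)) - 115/(504*(s - 7)).
Integrate each term: A/(s−a) contributes A·log|s−a|.

-115*log(s - 7)/504 + 61*log(s - 4)/297 - log(s - 3)/16 - 95*log(s + 5)/432 + 47*log(s + 7)/154 + C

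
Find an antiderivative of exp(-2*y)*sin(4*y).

Let I denote the integral. Integrate by parts with u = sin(4*y), dv = exp(-2*y) dy, so v = -exp(-2*y)/2: I = -exp(-2*y)*sin(4*y)/2 + 2·∫ exp(-2*y)*cos(4*y) dy.
Apply parts again with u = cos(4*y), dv = exp(-2*y) dy: ∫ exp(-2*y)*cos(4*y) dy = -exp(-2*y)*cos(4*y)/2 − 2·I. Substituting back brings back I: I = -exp(-2*y)*sin(4*y)/2 - exp(-2*y)*cos(4*y) − 4·I.
Solving for I: (1 + 4)·I equals the remaining terms, so I = (1/5)·(-exp(-2*y)*sin(4*y)/2 - exp(-2*y)*cos(4*y)).

-exp(-2*y)*sin(4*y)/10 - exp(-2*y)*cos(4*y)/5 + C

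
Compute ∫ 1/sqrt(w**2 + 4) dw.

Substitute w = 2·tan(θ), so dw = 2·sec(θ)^2 dθ and the radical becomes sqrt(w**2 + 4) = 2·sec(θ) by the Pythagorean identity.
Integrate the resulting trig expression in θ, then back-substitute tan(θ) = w/2, sec(θ) = sqrt(w**2 + 4)/2 (absorbing any constant into C).

log(w + sqrt(w**2 + 4)) + C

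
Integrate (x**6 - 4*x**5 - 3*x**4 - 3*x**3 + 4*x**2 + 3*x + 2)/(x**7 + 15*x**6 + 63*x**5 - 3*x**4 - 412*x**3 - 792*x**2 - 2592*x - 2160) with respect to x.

Factor the denominator: (x - 3)*(x + 1)*(x + 5)*(x + 6)**2*(x**2 + 4).
Partial-fraction decomposition: -7*(147*x - 242)/(29000*(x**2 + 4)) - 449219/(16200*(x + 6)) - 9331/(225*(x + 6)**2) + 3339/(116*(x + 5)) - 1/(250*(x + 1)) - 5/(324*(x - 3)).
Integrate each term; A/(x−a) gives A·log|x−a|; the (Bx+D)/(x²+p²) term gives a log and an atan.

-5*log(x - 3)/324 - log(x + 1)/250 + 3339*log(x + 5)/116 - 449219*log(x + 6)/16200 - 1029*log(x**2 + 4)/58000 + 847*atan(x/2)/29000 + 9331/(225*x + 1350) + C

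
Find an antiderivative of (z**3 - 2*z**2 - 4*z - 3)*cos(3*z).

z**3*sin(3*z)/3 - 2*z**2*sin(3*z)/3 + z**2*cos(3*z)/3 - 14*z*sin(3*z)/9 - 4*z*cos(3*z)/9 - 23*sin(3*z)/27 - 14*cos(3*z)/27 + C

Use integration by parts with u = z**3 - 2*z**2 - 4*z - 3, dv = cos(3*z) dz, so v = sin(3*z)/3.
Apply parts 3 times (tabular method): alternate signs, differentiate u down to 0, integrate dv up.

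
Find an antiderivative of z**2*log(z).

Use integration by parts with u = log(z), dv = z**2 dz.
Then du = 1/z dz and v = z**3/3.

z**3*log(z)/3 - z**3/9 + C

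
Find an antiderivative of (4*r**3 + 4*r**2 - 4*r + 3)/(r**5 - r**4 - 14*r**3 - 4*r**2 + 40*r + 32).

Factor the denominator: (r - 4)*(r - 2)*(r + 1)*(r + 2)**2.
Partial-fraction decomposition: -251/(288*(r + 2)) + 5/(24*(r + 2)**2) + 7/(15*(r + 1)) - 43/(96*(r - 2)) + 307/(360*(r - 4)).
Integrate each term; A/(r−a) gives A·log|r−a|; A/(r−a)² gives −A/(r−a).

307*log(r - 4)/360 - 43*log(r - 2)/96 + 7*log(r + 1)/15 - 251*log(r + 2)/288 - 5/(24*r + 48) + C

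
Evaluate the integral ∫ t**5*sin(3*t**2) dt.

Let u = t², du = 2t dt; rewrite as (1/2)∫ u^2·sin(3u) du.
Now integrate by parts 2 times.

-t**4*cos(3*t**2)/6 + t**2*sin(3*t**2)/9 + cos(3*t**2)/27 + C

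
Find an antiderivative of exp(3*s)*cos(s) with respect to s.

exp(3*s)*sin(s)/10 + 3*exp(3*s)*cos(s)/10 + C

Let I denote the integral. Integrate by parts with u = cos(s), dv = exp(3*s) ds, so v = exp(3*s)/3: I = exp(3*s)*cos(s)/3 + (1/3)·∫ exp(3*s)*sin(s) ds.
Apply parts again with u = sin(s), dv = exp(3*s) ds: ∫ exp(3*s)*sin(s) ds = exp(3*s)*sin(s)/3 − (1/3)·I. Substituting back brings back I: I = exp(3*s)*sin(s)/9 + exp(3*s)*cos(s)/3 − (1/9)·I.
Solving for I: (1 + 1/9)·I equals the remaining terms, so I = (9/10)·(exp(3*s)*sin(s)/9 + exp(3*s)*cos(s)/3).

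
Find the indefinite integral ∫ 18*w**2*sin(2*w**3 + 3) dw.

-3*cos(2*w**3 + 3) + C

Let u = 2*w**3 + 3, so du = (6*w**2) dw.
Rewriting, the integral becomes 3·∫ sin(u) du = 3·-cos(u).
Substituting back, u = 2*w**3 + 3.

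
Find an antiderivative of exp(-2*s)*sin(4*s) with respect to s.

Let I denote the integral. Integrate by parts with u = sin(4*s), dv = exp(-2*s) ds, so v = -exp(-2*s)/2: I = -exp(-2*s)*sin(4*s)/2 + 2·∫ exp(-2*s)*cos(4*s) ds.
Apply parts again with u = cos(4*s), dv = exp(-2*s) ds: ∫ exp(-2*s)*cos(4*s) ds = -exp(-2*s)*cos(4*s)/2 − 2·I. Substituting back brings back I: I = -exp(-2*s)*sin(4*s)/2 - exp(-2*s)*cos(4*s) − 4·I.
Solving for I: (1 + 4)·I equals the remaining terms, so I = (1/5)·(-exp(-2*s)*sin(4*s)/2 - exp(-2*s)*cos(4*s)).

-exp(-2*s)*sin(4*s)/10 - exp(-2*s)*cos(4*s)/5 + C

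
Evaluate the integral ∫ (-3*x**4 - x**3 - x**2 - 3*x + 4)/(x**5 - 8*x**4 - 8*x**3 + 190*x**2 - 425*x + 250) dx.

Factor the denominator: (x - 5)**2*(x - 2)*(x - 1)*(x + 5).
Partial-fraction decomposition: -439/(1050*(x + 5)) + 1/(24*(x - 1)) - 62/(63*(x - 2)) - 2951/(1800*(x - 5)) - 509/(30*(x - 5)**2).
Integrate each term; A/(x−a) gives A·log|x−a|; A/(x−a)² gives −A/(x−a).

-2951*log(x - 5)/1800 - 62*log(x - 2)/63 + log(x - 1)/24 - 439*log(x + 5)/1050 + 509/(30*x - 150) + C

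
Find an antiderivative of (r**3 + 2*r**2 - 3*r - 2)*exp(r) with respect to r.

Use integration by parts with u = r**3 + 2*r**2 - 3*r - 2, dv = exp(r) dr, so v = exp(r).
Apply parts 3 times (tabular method): alternate signs, differentiate u down to 0, integrate dv up.

(r**3 - r**2 - r - 1)*exp(r) + C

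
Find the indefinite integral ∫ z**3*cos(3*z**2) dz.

z**2*sin(3*z**2)/6 + cos(3*z**2)/18 + C

Let u = z², du = 2z dz; rewrite as (1/2)∫ u^1·cos(3u) du.
Now integrate by parts 1 time.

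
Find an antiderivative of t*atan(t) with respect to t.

t**2*atan(t)/2 - t/2 + atan(t)/2 + C

Use integration by parts with u = arctan(t), dv = t dt.
Then du = 1/(t**2 + 1) dt.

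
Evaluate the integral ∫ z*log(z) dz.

z**2*log(z)/2 - z**2/4 + C

Use integration by parts with u = log(z), dv = z dz.
Then du = 1/z dz and v = z**2/2.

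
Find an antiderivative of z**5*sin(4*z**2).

-z**4*cos(4*z**2)/8 + z**2*sin(4*z**2)/16 + cos(4*z**2)/64 + C

Let u = z², du = 2z dz; rewrite as (1/2)∫ u^2·sin(4u) du.
Now integrate by parts 2 times.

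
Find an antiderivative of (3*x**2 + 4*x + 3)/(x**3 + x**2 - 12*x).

-log(x)/4 + 2*log(x - 3) + 5*log(x + 4)/4 + C

Factor the denominator: x*(x - 3)*(x + 4).
Partial-fraction decomposition: 5/(4*(x + 4)) + 2/(x - 3) - 1/(4*x).
Integrate each term: A/(x−a) contributes A·log|x−a|.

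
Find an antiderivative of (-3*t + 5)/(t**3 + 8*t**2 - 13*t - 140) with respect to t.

Factor the denominator: (t - 4)*(t + 5)*(t + 7).
Partial-fraction decomposition: 13/(11*(t + 7)) - 10/(9*(t + 5)) - 7/(99*(t - 4)).
Integrate each term: A/(t−a) contributes A·log|t−a|.

-7*log(t - 4)/99 - 10*log(t + 5)/9 + 13*log(t + 7)/11 + C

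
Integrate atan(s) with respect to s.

Use integration by parts with u = arctan(s), dv = ds.
Then du = 1/(s**2 + 1) ds.

s*atan(s) - log(s**2 + 1)/2 + C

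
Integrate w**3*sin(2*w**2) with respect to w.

-w**2*cos(2*w**2)/4 + sin(2*w**2)/8 + C

Let u = w², du = 2w dw; rewrite as (1/2)∫ u^1·sin(2u) du.
Now integrate by parts 1 time.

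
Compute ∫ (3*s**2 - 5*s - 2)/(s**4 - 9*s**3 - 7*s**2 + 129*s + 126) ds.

Factor the denominator: (s - 7)*(s - 6)*(s + 1)*(s + 3).
Partial-fraction decomposition: -2/(9*(s + 3)) + 3/(56*(s + 1)) - 76/(63*(s - 6)) + 11/(8*(s - 7)).
Integrate each term: A/(s−a) contributes A·log|s−a|.

11*log(s - 7)/8 - 76*log(s - 6)/63 + 3*log(s + 1)/56 - 2*log(s + 3)/9 + C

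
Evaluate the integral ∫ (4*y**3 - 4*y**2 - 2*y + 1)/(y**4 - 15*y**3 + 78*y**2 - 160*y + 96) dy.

Factor the denominator: (y - 6)*(y - 4)**2*(y - 1).
Partial-fraction decomposition: 1/(45*(y - 1)) - 1133/(36*(y - 4)) - 185/(6*(y - 4)**2) + 709/(20*(y - 6)).
Integrate each term; A/(y−a) gives A·log|y−a|; A/(y−a)² gives −A/(y−a).

709*log(y - 6)/20 - 1133*log(y - 4)/36 + log(y - 1)/45 + 185/(6*y - 24) + C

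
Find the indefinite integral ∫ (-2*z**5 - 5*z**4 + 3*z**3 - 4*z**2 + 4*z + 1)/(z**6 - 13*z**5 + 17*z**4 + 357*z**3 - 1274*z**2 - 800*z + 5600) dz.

-4973*log(z - 7)/216 + 1297*log(z - 5)/20 - 42503*log(z - 4)/972 - log(z + 2)/108 - 877*log(z + 5)/9720 + 1061/(54*z - 216) + C

Factor the denominator: (z - 7)*(z - 5)*(z - 4)**2*(z + 2)*(z + 5).
Partial-fraction decomposition: -877/(9720*(z + 5)) - 1/(108*(z + 2)) - 42503/(972*(z - 4)) - 1061/(54*(z - 4)**2) + 1297/(20*(z - 5)) - 4973/(216*(z - 7)).
Integrate each term; A/(z−a) gives A·log|z−a|; A/(z−a)² gives −A/(z−a).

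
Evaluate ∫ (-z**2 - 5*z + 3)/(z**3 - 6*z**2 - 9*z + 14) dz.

Factor the denominator: (z - 7)*(z - 1)*(z + 2).
Partial-fraction decomposition: 1/(3*(z + 2)) + 1/(6*(z - 1)) - 3/(2*(z - 7)).
Integrate each term: A/(z−a) contributes A·log|z−a|.

-3*log(z - 7)/2 + log(z - 1)/6 + log(z + 2)/3 + C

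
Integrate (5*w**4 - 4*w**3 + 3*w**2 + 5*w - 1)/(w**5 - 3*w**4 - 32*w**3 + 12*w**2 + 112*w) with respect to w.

-log(w)/112 + 10814*log(w - 7)/3465 - 23*log(w - 2)/80 - 113*log(w + 2)/144 + 521*log(w + 4)/176 + C

Factor the denominator: w*(w - 7)*(w - 2)*(w + 2)*(w + 4).
Partial-fraction decomposition: 521/(176*(w + 4)) - 113/(144*(w + 2)) - 23/(80*(w - 2)) + 10814/(3465*(w - 7)) - 1/(112*w).
Integrate each term: A/(w−a) contributes A·log|w−a|.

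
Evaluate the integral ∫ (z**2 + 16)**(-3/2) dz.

Substitute z = 4·tan(θ), so dz = 4·sec(θ)^2 dθ and the radical becomes sqrt(z**2 + 16) = 4·sec(θ) by the Pythagorean identity.
Integrate the resulting trig expression in θ, then back-substitute tan(θ) = z/4, sec(θ) = sqrt(z**2 + 16)/4 (absorbing any constant into C).

z/(16*sqrt(z**2 + 16)) + C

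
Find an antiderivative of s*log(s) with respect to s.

Use integration by parts with u = log(s), dv = s ds.
Then du = 1/s ds and v = s**2/2.

s**2*log(s)/2 - s**2/4 + C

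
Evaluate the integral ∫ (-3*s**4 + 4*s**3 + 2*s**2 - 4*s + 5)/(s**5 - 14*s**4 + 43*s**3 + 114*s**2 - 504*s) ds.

-5*log(s)/504 - 2878*log(s - 7)/105 + 2971*log(s - 6)/108 - 491*log(s - 4)/168 - 158*log(s + 3)/945 + C

Factor the denominator: s*(s - 7)*(s - 6)*(s - 4)*(s + 3).
Partial-fraction decomposition: -158/(945*(s + 3)) - 491/(168*(s - 4)) + 2971/(108*(s - 6)) - 2878/(105*(s - 7)) - 5/(504*s).
Integrate each term: A/(s−a) contributes A·log|s−a|.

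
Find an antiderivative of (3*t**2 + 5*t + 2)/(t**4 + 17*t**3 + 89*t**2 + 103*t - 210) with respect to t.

5*log(t - 1)/168 - 13*log(t + 5)/3 + 80*log(t + 6)/7 - 57*log(t + 7)/8 + C

Factor the denominator: (t - 1)*(t + 5)*(t + 6)*(t + 7).
Partial-fraction decomposition: -57/(8*(t + 7)) + 80/(7*(t + 6)) - 13/(3*(t + 5)) + 5/(168*(t - 1)).
Integrate each term: A/(t−a) contributes A·log|t−a|.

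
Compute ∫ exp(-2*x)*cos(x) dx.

Let I denote the integral. Integrate by parts with u = cos(x), dv = exp(-2*x) dx, so v = -exp(-2*x)/2: I = -exp(-2*x)*cos(x)/2 − (1/2)·∫ exp(-2*x)*sin(x) dx.
Apply parts again with u = sin(x), dv = exp(-2*x) dx: ∫ exp(-2*x)*sin(x) dx = -exp(-2*x)*sin(x)/2 + (1/2)·I. Substituting back brings back I: I = exp(-2*x)*sin(x)/4 - exp(-2*x)*cos(x)/2 − (1/4)·I.
Solving for I: (1 + 1/4)·I equals the remaining terms, so I = (4/5)·(exp(-2*x)*sin(x)/4 - exp(-2*x)*cos(x)/2).

exp(-2*x)*sin(x)/5 - 2*exp(-2*x)*cos(x)/5 + C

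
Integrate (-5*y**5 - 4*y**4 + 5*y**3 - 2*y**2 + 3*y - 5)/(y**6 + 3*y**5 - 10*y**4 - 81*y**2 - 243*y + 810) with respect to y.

-709*log(y - 3)/432 + 191*log(y - 2)/455 + 181*log(y + 3)/270 - 6215*log(y + 5)/1904 - 1571*log(y**2 + 9)/2652 + 1540*atan(y/3)/5967 + C

Factor the denominator: (y - 3)*(y - 2)*(y + 3)*(y + 5)*(y**2 + 9).
Partial-fraction decomposition: -(4713*y - 3080)/(3978*(y**2 + 9)) - 6215/(1904*(y + 5)) + 181/(270*(y + 3)) + 191/(455*(y - 2)) - 709/(432*(y - 3)).
Integrate each term; A/(y−a) gives A·log|y−a|; the (By+D)/(y²+p²) term gives a log and an atan.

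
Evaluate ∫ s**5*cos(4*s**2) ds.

s**4*sin(4*s**2)/8 + s**2*cos(4*s**2)/16 - sin(4*s**2)/64 + C

Let u = s², du = 2s ds; rewrite as (1/2)∫ u^2·cos(4u) du.
Now integrate by parts 2 times.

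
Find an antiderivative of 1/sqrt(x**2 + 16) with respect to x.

Substitute x = 4·tan(θ), so dx = 4·sec(θ)^2 dθ and the radical becomes sqrt(x**2 + 16) = 4·sec(θ) by the Pythagorean identity.
Integrate the resulting trig expression in θ, then back-substitute tan(θ) = x/4, sec(θ) = sqrt(x**2 + 16)/4 (absorbing any constant into C).

log(x + sqrt(x**2 + 16)) + C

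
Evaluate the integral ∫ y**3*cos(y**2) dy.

y**2*sin(y**2)/2 + cos(y**2)/2 + C

Let u = y², du = 2y dy; rewrite as (1/2)∫ u^1·cos(1u) du.
Now integrate by parts 1 time.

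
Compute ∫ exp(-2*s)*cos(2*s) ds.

exp(-2*s)*sin(2*s)/4 - exp(-2*s)*cos(2*s)/4 + C

Let I denote the integral. Integrate by parts with u = cos(2*s), dv = exp(-2*s) ds, so v = -exp(-2*s)/2: I = -exp(-2*s)*cos(2*s)/2 − ∫ exp(-2*s)*sin(2*s) ds.
Apply parts again with u = sin(2*s), dv = exp(-2*s) ds: ∫ exp(-2*s)*sin(2*s) ds = -exp(-2*s)*sin(2*s)/2 + I. Substituting back brings back I: I = exp(-2*s)*sin(2*s)/2 - exp(-2*s)*cos(2*s)/2 − I.
Solving for I: (1 + 1)·I equals the remaining terms, so I = (1/2)·(exp(-2*s)*sin(2*s)/2 - exp(-2*s)*cos(2*s)/2).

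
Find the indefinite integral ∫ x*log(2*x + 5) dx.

x**2*log(2*x + 5)/2 - x**2/4 + 5*x/4 - 25*log(2*x + 5)/8 + C

Use integration by parts with u = log(2*x + 5), dv = x dx.
Then du = 2/(2*x + 5) dx and v = x**2/2.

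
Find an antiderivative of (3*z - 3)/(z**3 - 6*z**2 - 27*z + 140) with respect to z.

log(z - 7)/2 - log(z - 4)/3 - log(z + 5)/6 + C

Factor the denominator: (z - 7)*(z - 4)*(z + 5).
Partial-fraction decomposition: -1/(6*(z + 5)) - 1/(3*(z - 4)) + 1/(2*(z - 7)).
Integrate each term: A/(z−a) contributes A·log|z−a|.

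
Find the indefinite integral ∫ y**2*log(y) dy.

y**3*log(y)/3 - y**3/9 + C

Use integration by parts with u = log(y), dv = y**2 dy.
Then du = 1/y dy and v = y**3/3.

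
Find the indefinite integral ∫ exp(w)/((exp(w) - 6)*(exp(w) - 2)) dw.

log(exp(w) - 6)/4 - log(exp(w) - 2)/4 + C

Let u = e^w, du = e^w dw.
The integral becomes ∫ du/((u-6)(u-2)); decompose into partial fractions.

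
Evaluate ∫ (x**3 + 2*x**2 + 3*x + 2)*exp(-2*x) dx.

Use integration by parts with u = x**3 + 2*x**2 + 3*x + 2, dv = exp(-2*x) dx, so v = -exp(-2*x)/2.
Apply parts 3 times (tabular method): alternate signs, differentiate u down to 0, integrate dv up.

(-4*x**3 - 14*x**2 - 26*x - 21)*exp(-2*x)/8 + C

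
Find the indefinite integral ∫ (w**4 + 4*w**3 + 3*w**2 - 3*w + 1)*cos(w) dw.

w**4*sin(w) + 4*w**3*sin(w) + 4*w**3*cos(w) - 9*w**2*sin(w) + 12*w**2*cos(w) - 27*w*sin(w) - 18*w*cos(w) + 19*sin(w) - 27*cos(w) + C

Use integration by parts with u = w**4 + 4*w**3 + 3*w**2 - 3*w + 1, dv = cos(w) dw, so v = sin(w).
Apply parts 4 times (tabular method): alternate signs, differentiate u down to 0, integrate dv up.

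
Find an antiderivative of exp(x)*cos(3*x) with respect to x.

Let I denote the integral. Integrate by parts with u = cos(3*x), dv = exp(x) dx, so v = exp(x): I = exp(x)*cos(3*x) + 3·∫ exp(x)*sin(3*x) dx.
Apply parts again with u = sin(3*x), dv = exp(x) dx: ∫ exp(x)*sin(3*x) dx = exp(x)*sin(3*x) − 3·I. Substituting back brings back I: I = 3*exp(x)*sin(3*x) + exp(x)*cos(3*x) − 9·I.
Solving for I: (1 + 9)·I equals the remaining terms, so I = (1/10)·(3*exp(x)*sin(3*x) + exp(x)*cos(3*x)).

3*exp(x)*sin(3*x)/10 + exp(x)*cos(3*x)/10 + C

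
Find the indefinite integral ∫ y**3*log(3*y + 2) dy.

y**4*log(3*y + 2)/4 - y**4/16 + y**3/18 - y**2/18 + 2*y/27 - 4*log(3*y + 2)/81 + C

Use integration by parts with u = log(3*y + 2), dv = y**3 dy.
Then du = 3/(3*y + 2) dy and v = y**4/4.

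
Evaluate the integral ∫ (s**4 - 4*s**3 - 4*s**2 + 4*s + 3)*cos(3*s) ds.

Use integration by parts with u = s**4 - 4*s**3 - 4*s**2 + 4*s + 3, dv = cos(3*s) ds, so v = sin(3*s)/3.
Apply parts 4 times (tabular method): alternate signs, differentiate u down to 0, integrate dv up.

s**4*sin(3*s)/3 - 4*s**3*sin(3*s)/3 + 4*s**3*cos(3*s)/9 - 16*s**2*sin(3*s)/9 - 4*s**2*cos(3*s)/3 + 20*s*sin(3*s)/9 - 32*s*cos(3*s)/27 + 113*sin(3*s)/81 + 20*cos(3*s)/27 + C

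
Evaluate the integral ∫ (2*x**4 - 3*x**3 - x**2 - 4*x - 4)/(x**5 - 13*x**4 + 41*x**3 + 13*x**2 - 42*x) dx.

2*log(x)/21 + 923*log(x - 7)/84 - 188*log(x - 6)/21 - log(x - 1)/6 + log(x + 1)/28 + C

Factor the denominator: x*(x - 7)*(x - 6)*(x - 1)*(x + 1).
Partial-fraction decomposition: 1/(28*(x + 1)) - 1/(6*(x - 1)) - 188/(21*(x - 6)) + 923/(84*(x - 7)) + 2/(21*x).
Integrate each term: A/(x−a) contributes A·log|x−a|.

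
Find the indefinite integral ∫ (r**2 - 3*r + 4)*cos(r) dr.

r**2*sin(r) - 3*r*sin(r) + 2*r*cos(r) + 2*sin(r) - 3*cos(r) + C

Use integration by parts with u = r**2 - 3*r + 4, dv = cos(r) dr, so v = sin(r).
Apply parts 2 times (tabular method): alternate signs, differentiate u down to 0, integrate dv up.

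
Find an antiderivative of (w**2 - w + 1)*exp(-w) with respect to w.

Use integration by parts with u = w**2 - w + 1, dv = exp(-w) dw, so v = -exp(-w).
Apply parts 2 times (tabular method): alternate signs, differentiate u down to 0, integrate dv up.

(-w**2 - w - 2)*exp(-w) + C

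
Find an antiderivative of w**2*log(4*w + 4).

w**3*log(4*w + 4)/3 - w**3/9 + w**2/6 - w/3 + log(w + 1)/3 + C

Use integration by parts with u = log(4*w + 4), dv = w**2 dw.
Then du = 4/(4*w + 4) dw and v = w**3/3.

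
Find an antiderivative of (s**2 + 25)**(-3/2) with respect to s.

s/(25*sqrt(s**2 + 25)) + C

Substitute s = 5·tan(θ), so ds = 5·sec(θ)^2 dθ and the radical becomes sqrt(s**2 + 25) = 5·sec(θ) by the Pythagorean identity.
Integrate the resulting trig expression in θ, then back-substitute tan(θ) = s/5, sec(θ) = sqrt(s**2 + 25)/5 (absorbing any constant into C).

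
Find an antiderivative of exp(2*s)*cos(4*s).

exp(2*s)*sin(4*s)/5 + exp(2*s)*cos(4*s)/10 + C

Let I denote the integral. Integrate by parts with u = cos(4*s), dv = exp(2*s) ds, so v = exp(2*s)/2: I = exp(2*s)*cos(4*s)/2 + 2·∫ exp(2*s)*sin(4*s) ds.
Apply parts again with u = sin(4*s), dv = exp(2*s) ds: ∫ exp(2*s)*sin(4*s) ds = exp(2*s)*sin(4*s)/2 − 2·I. Substituting back brings back I: I = exp(2*s)*sin(4*s) + exp(2*s)*cos(4*s)/2 − 4·I.
Solving for I: (1 + 4)·I equals the remaining terms, so I = (1/5)·(exp(2*s)*sin(4*s) + exp(2*s)*cos(4*s)/2).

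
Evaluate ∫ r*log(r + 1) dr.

r**2*log(r + 1)/2 - r**2/4 + r/2 - log(r + 1)/2 + C

Use integration by parts with u = log(r + 1), dv = r dr.
Then du = 1/(r + 1) dr and v = r**2/2.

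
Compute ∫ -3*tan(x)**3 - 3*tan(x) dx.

-3*tan(x)**2/2 + C

Let u = tan(x), so du = (tan(x)**2 + 1) dx.
Rewriting, the integral becomes -3·∫ u^1 du = -3·u^2/2.
Substituting back, u = tan(x).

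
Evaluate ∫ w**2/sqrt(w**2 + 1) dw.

Substitute w = tan(θ), so dw = sec(θ)^2 dθ and the radical becomes sqrt(w**2 + 1) = sec(θ) by the Pythagorean identity.
Integrate the resulting trig expression in θ, then back-substitute tan(θ) = w, sec(θ) = sqrt(w**2 + 1) (absorbing any constant into C).

w*sqrt(w**2 + 1)/2 - log(w + sqrt(w**2 + 1))/2 + C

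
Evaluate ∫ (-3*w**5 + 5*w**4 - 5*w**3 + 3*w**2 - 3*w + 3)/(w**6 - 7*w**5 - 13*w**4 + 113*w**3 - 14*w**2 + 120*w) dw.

Factor the denominator: w*(w - 6)*(w - 5)*(w + 4)*(w**2 + 1).
Partial-fraction decomposition: -(25*w + 2)/(629*(w**2 + 1)) - 947/(1224*(w + 4)) + 262/(45*(w - 5)) - 1189/(148*(w - 6)) + 1/(40*w).
Integrate each term; A/(w−a) gives A·log|w−a|; the (Bw+D)/(w²+p²) term gives a log and an atan.

log(w)/40 - 1189*log(w - 6)/148 + 262*log(w - 5)/45 - 947*log(w + 4)/1224 - 25*log(w**2 + 1)/1258 - 2*atan(w)/629 + C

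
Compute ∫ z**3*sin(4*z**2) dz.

Let u = z², du = 2z dz; rewrite as (1/2)∫ u^1·sin(4u) du.
Now integrate by parts 1 time.

-z**2*cos(4*z**2)/8 + sin(4*z**2)/32 + C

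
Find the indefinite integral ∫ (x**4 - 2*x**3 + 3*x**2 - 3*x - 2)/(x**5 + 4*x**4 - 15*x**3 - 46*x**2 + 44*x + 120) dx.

43*log(x - 3)/200 - log(x - 2)/28 - 109*log(x + 2)/100 + 107*log(x + 5)/56 - 4/(5*x + 10) + C

Factor the denominator: (x - 3)*(x - 2)*(x + 2)**2*(x + 5).
Partial-fraction decomposition: 107/(56*(x + 5)) - 109/(100*(x + 2)) + 4/(5*(x + 2)**2) - 1/(28*(x - 2)) + 43/(200*(x - 3)).
Integrate each term; A/(x−a) gives A·log|x−a|; A/(x−a)² gives −A/(x−a).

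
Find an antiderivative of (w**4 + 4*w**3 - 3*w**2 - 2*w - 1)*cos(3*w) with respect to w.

Use integration by parts with u = w**4 + 4*w**3 - 3*w**2 - 2*w - 1, dv = cos(3*w) dw, so v = sin(3*w)/3.
Apply parts 4 times (tabular method): alternate signs, differentiate u down to 0, integrate dv up.

w**4*sin(3*w)/3 + 4*w**3*sin(3*w)/3 + 4*w**3*cos(3*w)/9 - 13*w**2*sin(3*w)/9 + 4*w**2*cos(3*w)/3 - 14*w*sin(3*w)/9 - 26*w*cos(3*w)/27 - sin(3*w)/81 - 14*cos(3*w)/27 + C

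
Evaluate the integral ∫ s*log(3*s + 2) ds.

s**2*log(3*s + 2)/2 - s**2/4 + s/3 - 2*log(3*s + 2)/9 + C

Use integration by parts with u = log(3*s + 2), dv = s ds.
Then du = 3/(3*s + 2) ds and v = s**2/2.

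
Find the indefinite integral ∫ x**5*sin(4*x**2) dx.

Let u = x², du = 2x dx; rewrite as (1/2)∫ u^2·sin(4u) du.
Now integrate by parts 2 times.

-x**4*cos(4*x**2)/8 + x**2*sin(4*x**2)/16 + cos(4*x**2)/64 + C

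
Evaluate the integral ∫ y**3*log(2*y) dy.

Use integration by parts with u = log(2*y), dv = y**3 dy.
Then du = 1/y dy and v = y**4/4.

y**4*(log(y) + log(2))/4 - y**4/16 + C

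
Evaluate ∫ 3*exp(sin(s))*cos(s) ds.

3*exp(sin(s)) + C

Let u = sin(s), so du = (cos(s)) ds.
Rewriting, the integral becomes 3·∫ e^u du = 3·e^u.
Substituting back, u = sin(s).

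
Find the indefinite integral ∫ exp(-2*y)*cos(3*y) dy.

Let I denote the integral. Integrate by parts with u = cos(3*y), dv = exp(-2*y) dy, so v = -exp(-2*y)/2: I = -exp(-2*y)*cos(3*y)/2 − (3/2)·∫ exp(-2*y)*sin(3*y) dy.
Apply parts again with u = sin(3*y), dv = exp(-2*y) dy: ∫ exp(-2*y)*sin(3*y) dy = -exp(-2*y)*sin(3*y)/2 + (3/2)·I. Substituting back brings back I: I = 3*exp(-2*y)*sin(3*y)/4 - exp(-2*y)*cos(3*y)/2 − (9/4)·I.
Solving for I: (1 + 9/4)·I equals the remaining terms, so I = (4/13)·(3*exp(-2*y)*sin(3*y)/4 - exp(-2*y)*cos(3*y)/2).

3*exp(-2*y)*sin(3*y)/13 - 2*exp(-2*y)*cos(3*y)/13 + C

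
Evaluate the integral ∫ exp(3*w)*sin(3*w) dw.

Let I denote the integral. Integrate by parts with u = sin(3*w), dv = exp(3*w) dw, so v = exp(3*w)/3: I = exp(3*w)*sin(3*w)/3 − ∫ exp(3*w)*cos(3*w) dw.
Apply parts again with u = cos(3*w), dv = exp(3*w) dw: ∫ exp(3*w)*cos(3*w) dw = exp(3*w)*cos(3*w)/3 + I. Substituting back brings back I: I = exp(3*w)*sin(3*w)/3 - exp(3*w)*cos(3*w)/3 − I.
Solving for I: (1 + 1)·I equals the remaining terms, so I = (1/2)·(exp(3*w)*sin(3*w)/3 - exp(3*w)*cos(3*w)/3).

exp(3*w)*sin(3*w)/6 - exp(3*w)*cos(3*w)/6 + C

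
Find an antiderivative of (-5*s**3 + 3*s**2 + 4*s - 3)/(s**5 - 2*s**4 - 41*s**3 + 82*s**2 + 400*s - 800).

Factor the denominator: (s - 5)*(s - 4)*(s - 2)*(s + 4)*(s + 5).
Partial-fraction decomposition: 677/(630*(s + 5)) - 349/(432*(s + 4)) - 23/(252*(s - 2)) + 259/(144*(s - 4)) - 533/(270*(s - 5)).
Integrate each term: A/(s−a) contributes A·log|s−a|.

-533*log(s - 5)/270 + 259*log(s - 4)/144 - 23*log(s - 2)/252 - 349*log(s + 4)/432 + 677*log(s + 5)/630 + C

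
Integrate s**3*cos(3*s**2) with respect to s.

s**2*sin(3*s**2)/6 + cos(3*s**2)/18 + C

Let u = s², du = 2s ds; rewrite as (1/2)∫ u^1·cos(3u) du.
Now integrate by parts 1 time.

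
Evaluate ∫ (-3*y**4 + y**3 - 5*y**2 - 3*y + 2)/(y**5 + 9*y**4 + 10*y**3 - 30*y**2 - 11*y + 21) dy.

Factor the denominator: (y - 1)**2*(y + 1)*(y + 3)*(y + 7).
Partial-fraction decomposition: -971/(192*(y + 7)) + 19/(8*(y + 3)) - 1/(12*(y + 1)) - 15/(64*(y - 1)) - 1/(8*(y - 1)**2).
Integrate each term; A/(y−a) gives A·log|y−a|; A/(y−a)² gives −A/(y−a).

-15*log(y - 1)/64 - log(y + 1)/12 + 19*log(y + 3)/8 - 971*log(y + 7)/192 + 1/(8*y - 8) + C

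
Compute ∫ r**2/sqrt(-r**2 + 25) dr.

Substitute r = 5·sin(θ), so dr = 5·cos(θ) dθ and the radical becomes sqrt(-r**2 + 25) = 5·cos(θ) by the Pythagorean identity.
Integrate the resulting trig expression in θ, then back-substitute θ = asin(r/5), sin(θ) = r/5, cos(θ) = sqrt(-r**2 + 25)/5 (absorbing any constant into C).

-r*sqrt(-r**2 + 25)/2 + 25*asin(r/5)/2 + C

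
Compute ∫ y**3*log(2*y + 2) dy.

Use integration by parts with u = log(2*y + 2), dv = y**3 dy.
Then du = 2/(2*y + 2) dy and v = y**4/4.

y**4*log(2*y + 2)/4 - y**4/16 + y**3/12 - y**2/8 + y/4 - log(y + 1)/4 + C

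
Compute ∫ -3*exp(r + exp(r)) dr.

Let u = exp(r), so du = (exp(r)) dr.
Rewriting, the integral becomes -3·∫ e^u du = -3·e^u.
Substituting back, u = exp(r).

-3*exp(exp(r)) + C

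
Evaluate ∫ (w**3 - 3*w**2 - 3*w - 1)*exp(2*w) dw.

(4*w**3 - 18*w**2 + 6*w - 7)*exp(2*w)/8 + C

Use integration by parts with u = w**3 - 3*w**2 - 3*w - 1, dv = exp(2*w) dw, so v = exp(2*w)/2.
Apply parts 3 times (tabular method): alternate signs, differentiate u down to 0, integrate dv up.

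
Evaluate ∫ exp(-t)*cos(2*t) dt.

Let I denote the integral. Integrate by parts with u = cos(2*t), dv = exp(-t) dt, so v = -exp(-t): I = -exp(-t)*cos(2*t) − 2·∫ exp(-t)*sin(2*t) dt.
Apply parts again with u = sin(2*t), dv = exp(-t) dt: ∫ exp(-t)*sin(2*t) dt = -exp(-t)*sin(2*t) + 2·I. Substituting back brings back I: I = 2*exp(-t)*sin(2*t) - exp(-t)*cos(2*t) − 4·I.
Solving for I: (1 + 4)·I equals the remaining terms, so I = (1/5)·(2*exp(-t)*sin(2*t) - exp(-t)*cos(2*t)).

2*exp(-t)*sin(2*t)/5 - exp(-t)*cos(2*t)/5 + C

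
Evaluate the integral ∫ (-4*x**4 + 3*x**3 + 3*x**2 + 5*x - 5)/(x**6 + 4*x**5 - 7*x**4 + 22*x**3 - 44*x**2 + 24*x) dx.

-5*log(x)/24 + 32*log(x - 1)/1225 + 5759*log(x + 6)/11760 - 123*log(x**2 + 4)/800 - 229*atan(x/2)/400 - 2/(35*x - 35) + C

Factor the denominator: x*(x - 1)**2*(x + 6)*(x**2 + 4).
Partial-fraction decomposition: -(123*x + 458)/(400*(x**2 + 4)) + 5759/(11760*(x + 6)) + 32/(1225*(x - 1)) + 2/(35*(x - 1)**2) - 5/(24*x).
Integrate each term; A/(x−a) gives A·log|x−a|; the (Bx+D)/(x²+p²) term gives a log and an atan.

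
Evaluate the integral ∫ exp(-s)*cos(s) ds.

Let I denote the integral. Integrate by parts with u = cos(s), dv = exp(-s) ds, so v = -exp(-s): I = -exp(-s)*cos(s) − ∫ exp(-s)*sin(s) ds.
Apply parts again with u = sin(s), dv = exp(-s) ds: ∫ exp(-s)*sin(s) ds = -exp(-s)*sin(s) + I. Substituting back brings back I: I = exp(-s)*sin(s) - exp(-s)*cos(s) − I.
Solving for I: (1 + 1)·I equals the remaining terms, so I = (1/2)·(exp(-s)*sin(s) - exp(-s)*cos(s)).

exp(-s)*sin(s)/2 - exp(-s)*cos(s)/2 + C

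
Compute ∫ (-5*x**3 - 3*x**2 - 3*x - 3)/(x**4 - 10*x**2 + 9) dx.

-29*log(x - 3)/8 + 7*log(x - 1)/8 + log(x + 1)/8 - 19*log(x + 3)/8 + C

Factor the denominator: (x - 3)*(x - 1)*(x + 1)*(x + 3).
Partial-fraction decomposition: -19/(8*(x + 3)) + 1/(8*(x + 1)) + 7/(8*(x - 1)) - 29/(8*(x - 3)).
Integrate each term: A/(x−a) contributes A·log|x−a|.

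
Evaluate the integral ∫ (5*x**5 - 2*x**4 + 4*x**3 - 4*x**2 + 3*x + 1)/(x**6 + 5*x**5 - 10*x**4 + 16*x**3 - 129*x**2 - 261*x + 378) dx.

Factor the denominator: (x - 3)*(x - 1)*(x + 2)*(x + 7)*(x**2 + 9).
Partial-fraction decomposition: (50059*x - 142251)/(67860*(x**2 + 9)) + 3617/(928*(x + 7)) - 49/(195*(x + 2)) - 7/(480*(x - 1)) + 227/(360*(x - 3)).
Integrate each term; A/(x−a) gives A·log|x−a|; the (Bx+D)/(x²+p²) term gives a log and an atan.

227*log(x - 3)/360 - 7*log(x - 1)/480 - 49*log(x + 2)/195 + 3617*log(x + 7)/928 + 50059*log(x**2 + 9)/135720 - 47417*atan(x/3)/67860 + C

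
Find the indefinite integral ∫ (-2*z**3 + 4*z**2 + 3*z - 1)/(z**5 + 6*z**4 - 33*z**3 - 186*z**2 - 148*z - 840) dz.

-271*log(z - 6)/5720 - 167*log(z + 5)/319 + 430*log(z + 7)/689 - 3271*log(z**2 + 4)/122960 + 1087*atan(z/2)/61480 + C

Factor the denominator: (z - 6)*(z + 5)*(z + 7)*(z**2 + 4).
Partial-fraction decomposition: -(3271*z - 2174)/(61480*(z**2 + 4)) + 430/(689*(z + 7)) - 167/(319*(z + 5)) - 271/(5720*(z - 6)).
Integrate each term; A/(z−a) gives A·log|z−a|; the (Bz+D)/(z²+p²) term gives a log and an atan.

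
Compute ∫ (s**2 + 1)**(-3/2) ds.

Substitute s = tan(θ), so ds = sec(θ)^2 dθ and the radical becomes sqrt(s**2 + 1) = sec(θ) by the Pythagorean identity.
Integrate the resulting trig expression in θ, then back-substitute tan(θ) = s, sec(θ) = sqrt(s**2 + 1) (absorbing any constant into C).

s/sqrt(s**2 + 1) + C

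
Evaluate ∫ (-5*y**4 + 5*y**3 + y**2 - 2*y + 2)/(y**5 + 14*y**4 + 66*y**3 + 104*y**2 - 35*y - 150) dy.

log(y - 1)/432 + 110*log(y + 2)/27 - 523*log(y + 3)/16 + 425*log(y + 5)/18 - 3713/(36*y + 180) + C

Factor the denominator: (y - 1)*(y + 2)*(y + 3)*(y + 5)**2.
Partial-fraction decomposition: 425/(18*(y + 5)) + 3713/(36*(y + 5)**2) - 523/(16*(y + 3)) + 110/(27*(y + 2)) + 1/(432*(y - 1)).
Integrate each term; A/(y−a) gives A·log|y−a|; A/(y−a)² gives −A/(y−a).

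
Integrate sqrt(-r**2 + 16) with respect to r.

Substitute r = 4·sin(θ), so dr = 4·cos(θ) dθ and the radical becomes sqrt(-r**2 + 16) = 4·cos(θ) by the Pythagorean identity.
Integrate the resulting trig expression in θ, then back-substitute θ = asin(r/4), sin(θ) = r/4, cos(θ) = sqrt(-r**2 + 16)/4 (absorbing any constant into C).

r*sqrt(-r**2 + 16)/2 + 8*asin(r/4) + C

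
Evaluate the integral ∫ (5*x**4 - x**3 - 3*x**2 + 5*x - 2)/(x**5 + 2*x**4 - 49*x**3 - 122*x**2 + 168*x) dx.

Factor the denominator: x*(x - 7)*(x - 1)*(x + 4)*(x + 6).
Partial-fraction decomposition: 1639/(273*(x + 6)) - 637/(220*(x + 4)) - 2/(105*(x - 1)) + 5774/(3003*(x - 7)) - 1/(84*x).
Integrate each term: A/(x−a) contributes A·log|x−a|.

-log(x)/84 + 5774*log(x - 7)/3003 - 2*log(x - 1)/105 - 637*log(x + 4)/220 + 1639*log(x + 6)/273 + C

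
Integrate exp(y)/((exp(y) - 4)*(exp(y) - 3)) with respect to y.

Let u = e^y, du = e^y dy.
The integral becomes ∫ du/((u-4)(u-3)); decompose into partial fractions.

log(exp(y) - 4) - log(exp(y) - 3) + C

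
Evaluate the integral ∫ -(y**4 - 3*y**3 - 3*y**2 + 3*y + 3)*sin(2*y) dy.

y**4*cos(2*y)/2 - y**3*sin(2*y) - 3*y**3*cos(2*y)/2 + 9*y**2*sin(2*y)/4 - 3*y**2*cos(2*y) + 3*y*sin(2*y) + 15*y*cos(2*y)/4 - 15*sin(2*y)/8 + 3*cos(2*y) + C

Use integration by parts with u = y**4 - 3*y**3 - 3*y**2 + 3*y + 3, dv = -sin(2*y) dy, so v = cos(2*y)/2.
Apply parts 4 times (tabular method): alternate signs, differentiate u down to 0, integrate dv up.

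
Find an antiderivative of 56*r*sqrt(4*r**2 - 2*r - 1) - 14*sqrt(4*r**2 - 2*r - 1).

Let u = 4*r**2 - 2*r - 1, so du = (8*r - 2) dr.
Rewriting, the integral becomes 7·∫ √u du = 7·(2/3)u^(3/2).
Substituting back, u = 4*r**2 - 2*r - 1.

14*(4*r**2 - 2*r - 1)**(3/2)/3 + C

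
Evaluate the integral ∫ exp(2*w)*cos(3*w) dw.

Let I denote the integral. Integrate by parts with u = cos(3*w), dv = exp(2*w) dw, so v = exp(2*w)/2: I = exp(2*w)*cos(3*w)/2 + (3/2)·∫ exp(2*w)*sin(3*w) dw.
Apply parts again with u = sin(3*w), dv = exp(2*w) dw: ∫ exp(2*w)*sin(3*w) dw = exp(2*w)*sin(3*w)/2 − (3/2)·I. Substituting back brings back I: I = 3*exp(2*w)*sin(3*w)/4 + exp(2*w)*cos(3*w)/2 − (9/4)·I.
Solving for I: (1 + 9/4)·I equals the remaining terms, so I = (4/13)·(3*exp(2*w)*sin(3*w)/4 + exp(2*w)*cos(3*w)/2).

3*exp(2*w)*sin(3*w)/13 + 2*exp(2*w)*cos(3*w)/13 + C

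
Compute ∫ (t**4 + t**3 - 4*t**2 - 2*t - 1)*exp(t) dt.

Use integration by parts with u = t**4 + t**3 - 4*t**2 - 2*t - 1, dv = exp(t) dt, so v = exp(t).
Apply parts 4 times (tabular method): alternate signs, differentiate u down to 0, integrate dv up.

(t**4 - 3*t**3 + 5*t**2 - 12*t + 11)*exp(t) + C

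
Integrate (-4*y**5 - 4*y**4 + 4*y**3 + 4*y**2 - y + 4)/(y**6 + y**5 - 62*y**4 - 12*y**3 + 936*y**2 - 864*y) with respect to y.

-log(y)/216 - 17641*log(y - 6)/4320 + 2*log(y - 4) + log(y - 1)/245 - 27037*log(y + 6)/14112 - 2521/(504*y + 3024) + C

Factor the denominator: y*(y - 6)*(y - 4)*(y - 1)*(y + 6)**2.
Partial-fraction decomposition: -27037/(14112*(y + 6)) + 2521/(504*(y + 6)**2) + 1/(245*(y - 1)) + 2/(y - 4) - 17641/(4320*(y - 6)) - 1/(216*y).
Integrate each term; A/(y−a) gives A·log|y−a|; A/(y−a)² gives −A/(y−a).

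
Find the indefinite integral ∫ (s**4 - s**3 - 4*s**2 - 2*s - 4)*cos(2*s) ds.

s**4*sin(2*s)/2 - s**3*sin(2*s)/2 + s**3*cos(2*s) - 7*s**2*sin(2*s)/2 - 3*s**2*cos(2*s)/4 - s*sin(2*s)/4 - 7*s*cos(2*s)/2 - sin(2*s)/4 - cos(2*s)/8 + C

Use integration by parts with u = s**4 - s**3 - 4*s**2 - 2*s - 4, dv = cos(2*s) ds, so v = sin(2*s)/2.
Apply parts 4 times (tabular method): alternate signs, differentiate u down to 0, integrate dv up.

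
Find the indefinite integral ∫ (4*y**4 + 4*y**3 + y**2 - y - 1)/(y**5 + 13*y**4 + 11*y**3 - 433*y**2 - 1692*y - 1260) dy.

6077*log(y - 6)/12012 - log(y + 1)/840 + 2029*log(y + 5)/88 - 4361*log(y + 6)/60 + 8287*log(y + 7)/156 + C

Factor the denominator: (y - 6)*(y + 1)*(y + 5)*(y + 6)*(y + 7).
Partial-fraction decomposition: 8287/(156*(y + 7)) - 4361/(60*(y + 6)) + 2029/(88*(y + 5)) - 1/(840*(y + 1)) + 6077/(12012*(y - 6)).
Integrate each term: A/(y−a) contributes A·log|y−a|.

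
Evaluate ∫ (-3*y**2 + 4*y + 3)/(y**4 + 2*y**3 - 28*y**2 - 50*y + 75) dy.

Factor the denominator: (y - 5)*(y - 1)*(y + 3)*(y + 5).
Partial-fraction decomposition: 23/(30*(y + 5)) - 9/(16*(y + 3)) - 1/(24*(y - 1)) - 13/(80*(y - 5)).
Integrate each term: A/(y−a) contributes A·log|y−a|.

-13*log(y - 5)/80 - log(y - 1)/24 - 9*log(y + 3)/16 + 23*log(y + 5)/30 + C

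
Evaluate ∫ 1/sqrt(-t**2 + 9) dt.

asin(t/3) + C

Substitute t = 3·sin(θ), so dt = 3·cos(θ) dθ and the radical becomes sqrt(-t**2 + 9) = 3·cos(θ) by the Pythagorean identity.
Integrate the resulting trig expression in θ, then back-substitute θ = asin(t/3), sin(θ) = t/3, cos(θ) = sqrt(-t**2 + 9)/3 (absorbing any constant into C).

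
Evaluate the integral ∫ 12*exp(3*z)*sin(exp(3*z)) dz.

Let u = exp(3*z), so du = (3*exp(3*z)) dz.
Rewriting, the integral becomes 4·∫ sin(u) du = 4·-cos(u).
Substituting back, u = exp(3*z).

-4*cos(exp(3*z)) + C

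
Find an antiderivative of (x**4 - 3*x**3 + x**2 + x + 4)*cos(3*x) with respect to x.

x**4*sin(3*x)/3 - x**3*sin(3*x) + 4*x**3*cos(3*x)/9 - x**2*sin(3*x)/9 - x**2*cos(3*x) + x*sin(3*x) - 2*x*cos(3*x)/27 + 110*sin(3*x)/81 + cos(3*x)/3 + C

Use integration by parts with u = x**4 - 3*x**3 + x**2 + x + 4, dv = cos(3*x) dx, so v = sin(3*x)/3.
Apply parts 4 times (tabular method): alternate signs, differentiate u down to 0, integrate dv up.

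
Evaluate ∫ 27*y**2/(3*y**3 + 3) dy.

3*log(3*y**3 + 3) + C

Let u = 3*y**3 + 3, so du = (9*y**2) dy.
Rewriting, the integral becomes 3·∫ 1/u du = 3·log(u).
Substituting back, u = 3*y**3 + 3.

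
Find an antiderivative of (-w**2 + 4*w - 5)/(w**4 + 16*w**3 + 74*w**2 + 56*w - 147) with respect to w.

Factor the denominator: (w - 1)*(w + 3)*(w + 7)**2.
Partial-fraction decomposition: -51/(128*(w + 7)) - 41/(16*(w + 7)**2) + 13/(32*(w + 3)) - 1/(128*(w - 1)).
Integrate each term; A/(w−a) gives A·log|w−a|; A/(w−a)² gives −A/(w−a).

-log(w - 1)/128 + 13*log(w + 3)/32 - 51*log(w + 7)/128 + 41/(16*w + 112) + C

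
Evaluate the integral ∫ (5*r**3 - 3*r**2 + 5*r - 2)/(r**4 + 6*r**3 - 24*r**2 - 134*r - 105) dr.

191*log(r - 5)/192 + 5*log(r + 1)/24 - 179*log(r + 3)/64 + 211*log(r + 7)/32 + C

Factor the denominator: (r - 5)*(r + 1)*(r + 3)*(r + 7).
Partial-fraction decomposition: 211/(32*(r + 7)) - 179/(64*(r + 3)) + 5/(24*(r + 1)) + 191/(192*(r - 5)).
Integrate each term: A/(r−a) contributes A·log|r−a|.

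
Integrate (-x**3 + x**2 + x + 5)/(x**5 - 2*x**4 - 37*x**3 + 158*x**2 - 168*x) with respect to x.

-5*log(x)/168 - 39*log(x - 4)/88 + log(x - 3)/3 + log(x - 2)/12 + 13*log(x + 7)/231 + C

Factor the denominator: x*(x - 4)*(x - 3)*(x - 2)*(x + 7).
Partial-fraction decomposition: 13/(231*(x + 7)) + 1/(12*(x - 2)) + 1/(3*(x - 3)) - 39/(88*(x - 4)) - 5/(168*x).
Integrate each term: A/(x−a) contributes A·log|x−a|.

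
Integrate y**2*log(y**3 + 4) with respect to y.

Let u = y**3 + 4, so du = (3*y**2) dy.
The integral becomes (1/3)·∫ log(u) du; integrate by parts with u′=log(u), dv′=du.

y**3*log(y**3 + 4)/3 - y**3/3 + 4*log(y**3 + 4)/3 + C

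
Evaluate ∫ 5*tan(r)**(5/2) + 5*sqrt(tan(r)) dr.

Let u = tan(r), so du = (tan(r)**2 + 1) dr.
Rewriting, the integral becomes 5·∫ √u du = 5·(2/3)u^(3/2).
Substituting back, u = tan(r).

10*tan(r)**(3/2)/3 + C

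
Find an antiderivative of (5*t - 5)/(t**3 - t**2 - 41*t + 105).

Factor the denominator: (t - 5)*(t - 3)*(t + 7).
Partial-fraction decomposition: -1/(3*(t + 7)) - 1/(2*(t - 3)) + 5/(6*(t - 5)).
Integrate each term: A/(t−a) contributes A·log|t−a|.

5*log(t - 5)/6 - log(t - 3)/2 - log(t + 7)/3 + C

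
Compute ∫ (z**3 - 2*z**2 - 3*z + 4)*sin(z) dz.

-z**3*cos(z) + 3*z**2*sin(z) + 2*z**2*cos(z) - 4*z*sin(z) + 9*z*cos(z) - 9*sin(z) - 8*cos(z) + C

Use integration by parts with u = z**3 - 2*z**2 - 3*z + 4, dv = sin(z) dz, so v = -cos(z).
Apply parts 3 times (tabular method): alternate signs, differentiate u down to 0, integrate dv up.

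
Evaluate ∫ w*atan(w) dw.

w**2*atan(w)/2 - w/2 + atan(w)/2 + C

Use integration by parts with u = arctan(w), dv = w dw.
Then du = 1/(w**2 + 1) dw.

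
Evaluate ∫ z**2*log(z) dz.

Use integration by parts with u = log(z), dv = z**2 dz.
Then du = 1/z dz and v = z**3/3.

z**3*log(z)/3 - z**3/9 + C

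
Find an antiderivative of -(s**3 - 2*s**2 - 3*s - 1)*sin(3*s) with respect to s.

Use integration by parts with u = s**3 - 2*s**2 - 3*s - 1, dv = -sin(3*s) ds, so v = cos(3*s)/3.
Apply parts 3 times (tabular method): alternate signs, differentiate u down to 0, integrate dv up.

s**3*cos(3*s)/3 - s**2*sin(3*s)/3 - 2*s**2*cos(3*s)/3 + 4*s*sin(3*s)/9 - 11*s*cos(3*s)/9 + 11*sin(3*s)/27 - 5*cos(3*s)/27 + C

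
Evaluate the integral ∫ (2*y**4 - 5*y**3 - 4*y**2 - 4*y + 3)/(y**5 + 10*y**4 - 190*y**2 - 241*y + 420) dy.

115*log(y - 4)/2079 + log(y - 1)/72 + 69*log(y + 3)/56 - 899*log(y + 5)/108 + 397*log(y + 7)/44 + C

Factor the denominator: (y - 4)*(y - 1)*(y + 3)*(y + 5)*(y + 7).
Partial-fraction decomposition: 397/(44*(y + 7)) - 899/(108*(y + 5)) + 69/(56*(y + 3)) + 1/(72*(y - 1)) + 115/(2079*(y - 4)).
Integrate each term: A/(y−a) contributes A·log|y−a|.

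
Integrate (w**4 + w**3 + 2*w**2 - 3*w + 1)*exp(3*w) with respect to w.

(27*w**4 - 9*w**3 + 63*w**2 - 123*w + 68)*exp(3*w)/81 + C

Use integration by parts with u = w**4 + w**3 + 2*w**2 - 3*w + 1, dv = exp(3*w) dw, so v = exp(3*w)/3.
Apply parts 4 times (tabular method): alternate signs, differentiate u down to 0, integrate dv up.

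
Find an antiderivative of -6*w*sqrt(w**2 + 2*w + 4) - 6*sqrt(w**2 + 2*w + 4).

Let u = w**2 + 2*w + 4, so du = (2*w + 2) dw.
Rewriting, the integral becomes -3·∫ √u du = -3·(2/3)u^(3/2).
Substituting back, u = w**2 + 2*w + 4.

-2*(w**2 + 2*w + 4)**(3/2) + C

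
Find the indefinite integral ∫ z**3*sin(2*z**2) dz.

-z**2*cos(2*z**2)/4 + sin(2*z**2)/8 + C

Let u = z², du = 2z dz; rewrite as (1/2)∫ u^1·sin(2u) du.
Now integrate by parts 1 time.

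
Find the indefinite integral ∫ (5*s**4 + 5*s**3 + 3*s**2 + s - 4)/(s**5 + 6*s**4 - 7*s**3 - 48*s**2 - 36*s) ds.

log(s)/9 + 283*log(s - 3)/270 - log(s + 1)/10 - 23*log(s + 2)/20 + 2749*log(s + 6)/540 + C

Factor the denominator: s*(s - 3)*(s + 1)*(s + 2)*(s + 6).
Partial-fraction decomposition: 2749/(540*(s + 6)) - 23/(20*(s + 2)) - 1/(10*(s + 1)) + 283/(270*(s - 3)) + 1/(9*s).
Integrate each term: A/(s−a) contributes A·log|s−a|.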